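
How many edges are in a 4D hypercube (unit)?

Number of 1-faces = C(4,1) · 2^(4-1) = 4 · 8 = 32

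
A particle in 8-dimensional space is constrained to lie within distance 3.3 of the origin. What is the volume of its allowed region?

V_8(3.3) = π^(8/2) · (3.3)^8 / Γ(8/2 + 1) ≈ 57082.1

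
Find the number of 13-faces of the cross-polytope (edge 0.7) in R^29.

Number of 13-faces = 2^(13+1) · C(29,13+1) = 16384 · 77558760 = 1270722723840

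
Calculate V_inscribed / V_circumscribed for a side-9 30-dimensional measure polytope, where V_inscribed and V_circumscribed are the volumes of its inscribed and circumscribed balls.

V_in / V_out = (r_in/r_out)^30 = (1/√30)^30 = 30^(-30/2) ≈ 6.96917e-23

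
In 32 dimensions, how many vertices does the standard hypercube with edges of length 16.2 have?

Number of vertices = 2^32 = 4294967296.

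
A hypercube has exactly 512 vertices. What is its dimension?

n = log_2(512) = 9.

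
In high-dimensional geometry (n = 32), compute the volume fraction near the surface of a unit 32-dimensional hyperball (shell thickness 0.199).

1 - (1-0.199)^32 ≈ 0.999175 ≈ 99.92%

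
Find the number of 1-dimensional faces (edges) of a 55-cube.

The 55-cube has n·2^(n-1) = 55·2^54 = 55·18014398509481984 = 990791918021509120 edges.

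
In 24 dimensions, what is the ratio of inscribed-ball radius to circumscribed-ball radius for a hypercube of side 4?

r_in / r_out = (4/2) / (4√24/2) = 1/√24 ≈ 0.204124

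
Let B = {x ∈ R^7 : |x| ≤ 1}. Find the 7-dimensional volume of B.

V_7(1) = π^(7/2) · (1)^7 / Γ(7/2 + 1) = 16·π^3/105 ≈ 4.72477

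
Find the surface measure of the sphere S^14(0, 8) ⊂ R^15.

S_15(8) = 2·π^(15/2)·(8)^14 / Γ(15/2) = 1125899906842624·π^7/135135 ≈ 2.51641e+13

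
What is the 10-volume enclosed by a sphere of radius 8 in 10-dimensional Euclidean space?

V = 134217728·π^5/15 ≈ 2.73822e+09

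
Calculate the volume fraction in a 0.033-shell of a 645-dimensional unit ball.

Shell fraction = 1 - (1-0.033)^645 ≈ 1 - 3.982e-10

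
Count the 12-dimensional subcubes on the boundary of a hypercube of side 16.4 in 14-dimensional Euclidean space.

An n-cube has C(n,k)·2^(n-k) k-faces. Here C(14,12)·2^2 = 91·4 = 364.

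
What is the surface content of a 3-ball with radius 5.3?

|∂B_3(5.3)| = 4πr² = 4π·(5.3)² ≈ 352.989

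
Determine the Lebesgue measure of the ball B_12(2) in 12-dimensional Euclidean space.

V = 256·π^6/45 ≈ 5469.24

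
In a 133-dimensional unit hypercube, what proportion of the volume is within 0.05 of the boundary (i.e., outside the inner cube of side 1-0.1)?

1 - (1 - 2·0.05)^133 = 1 - 0.9^133 ≈ 0.9999991792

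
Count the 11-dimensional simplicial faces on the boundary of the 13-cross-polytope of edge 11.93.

Number of 11-faces = 2^(11+1) · C(13,11+1) = 4096 · 13 = 53248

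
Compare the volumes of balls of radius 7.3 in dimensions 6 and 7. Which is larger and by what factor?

V_6(7.3) ≈ 782052, V_7(7.3) ≈ 5.21964e+06. The 7-ball is larger by a factor of 6.674.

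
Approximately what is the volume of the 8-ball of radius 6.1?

The n-ball volume is π^(n/2)·r^n/Γ(n/2+1). With n=8, r=6.1: V ≈ 7.78085e+06.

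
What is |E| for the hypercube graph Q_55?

An n-cube has n·2^(n-1) edges. With n = 55: 55·18014398509481984 = 990791918021509120.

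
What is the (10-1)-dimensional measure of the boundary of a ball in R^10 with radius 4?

|∂B_10(4)| = 65536·π^5/3 ≈ 6.6851e+06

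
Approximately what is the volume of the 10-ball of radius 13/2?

V_10(13/2) = π^(10/2) · (13/2)^10 / Γ(10/2 + 1) = 137858491849·π^5/122880 ≈ 3.43322e+08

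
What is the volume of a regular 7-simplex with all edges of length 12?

V = (12^7 / 7!) · √((7+1) / 2^7) ≈ 1777.37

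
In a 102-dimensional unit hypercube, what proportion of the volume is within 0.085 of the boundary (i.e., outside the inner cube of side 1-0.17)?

1 - (1 - 2·0.085)^102 = 1 - 0.83^102 ≈ 0.9999999944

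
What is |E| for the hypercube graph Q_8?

An n-cube has n·2^(n-1) edges. With n = 8: 8·128 = 1024.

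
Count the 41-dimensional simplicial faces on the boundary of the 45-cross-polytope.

Each 41-face is the convex hull of 42 vertices, one chosen as ±e_i from each of 42 distinct axes: 2^42·C(45,42) = 62408279992565760.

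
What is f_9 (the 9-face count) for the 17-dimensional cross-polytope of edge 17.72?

Each 9-face is the convex hull of 10 vertices, one chosen as ±e_i from each of 10 distinct axes: 2^10·C(17,10) = 19914752.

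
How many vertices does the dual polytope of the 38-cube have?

Number of vertices = 2n = 76.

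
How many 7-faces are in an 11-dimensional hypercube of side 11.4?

An n-cube has C(n,k)·2^(n-k) k-faces. Here C(11,7)·2^4 = 330·16 = 5280.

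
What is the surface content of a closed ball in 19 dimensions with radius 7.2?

|∂B_19(7.2)| ≈ 2.39511e+15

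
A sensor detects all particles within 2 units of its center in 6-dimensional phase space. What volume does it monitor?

Volume = π^{6/2}·(2)^6/Γ(4) = 32·π^3/3 ≈ 330.734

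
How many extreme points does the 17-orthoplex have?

The vertices are ±e_1, ..., ±e_17, so there are 2·17 = 34.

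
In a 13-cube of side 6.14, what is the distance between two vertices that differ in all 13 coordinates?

The space diagonal of an n-cube of side s is s√n. Here 6.14·√13 ≈ 22.1381.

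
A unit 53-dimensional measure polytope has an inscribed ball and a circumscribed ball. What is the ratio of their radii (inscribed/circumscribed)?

r_in = 1/2 (half the side); r_out = 1√53/2 (half the diagonal). Ratio = 1/√53 ≈ 0.137361.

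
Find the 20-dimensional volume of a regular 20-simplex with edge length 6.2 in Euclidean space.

V = (6.2^20 / 20!) · √((20+1) / 2^20) ≈ 1.29574e-05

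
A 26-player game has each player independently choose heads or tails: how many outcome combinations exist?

The 26-cube has 2^26 = 67108864 vertices.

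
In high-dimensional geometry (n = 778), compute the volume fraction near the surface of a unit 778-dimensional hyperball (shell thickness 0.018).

1 - (1-0.018)^778 ≈ 0.999999271 ≈ 99.999927%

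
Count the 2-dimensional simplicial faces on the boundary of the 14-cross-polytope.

f_2(14-orthoplex) = 2^3 · (14 choose 3) = 2912.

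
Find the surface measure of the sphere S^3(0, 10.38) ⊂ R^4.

The surface area of an n-ball is 2π^(n/2) r^(n-1) / Γ(n/2). For n=4, r=10.38: 22076.1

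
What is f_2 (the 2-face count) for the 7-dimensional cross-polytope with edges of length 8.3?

f_2(7-orthoplex) = 2^3 · (7 choose 3) = 280.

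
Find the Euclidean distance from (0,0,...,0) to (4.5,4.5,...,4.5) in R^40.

||(4.5,4.5,...,4.5)|| = √(40)·4.5 ≈ 28.4605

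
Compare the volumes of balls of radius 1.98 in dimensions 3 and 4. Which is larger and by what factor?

V_3(1.98) ≈ 32.515, V_4(1.98) ≈ 75.8456. The 4-ball is larger by a factor of 2.333.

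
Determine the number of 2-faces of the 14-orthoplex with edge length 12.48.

An n-cross-polytope has 2^(k+1)·C(n,k+1) k-faces. Here 2^3·C(14,3) = 8·364 = 2912.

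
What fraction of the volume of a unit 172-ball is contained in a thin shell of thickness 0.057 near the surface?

Shell fraction = 1 - (1-0.057)^172 ≈ 0.999959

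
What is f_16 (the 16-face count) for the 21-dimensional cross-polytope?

An n-cross-polytope has 2^(k+1)·C(n,k+1) k-faces. Here 2^17·C(21,17) = 131072·5985 = 784465920.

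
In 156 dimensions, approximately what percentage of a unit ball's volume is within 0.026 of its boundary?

1 - (1-0.026)^156 ≈ 0.983587 ≈ 98.36%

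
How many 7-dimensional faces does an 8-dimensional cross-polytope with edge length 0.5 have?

Each 7-face is the convex hull of 8 vertices, one chosen as ±e_i from each of 8 distinct axes: 2^8·C(8,8) = 256.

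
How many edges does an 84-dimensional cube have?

Each of the 2^84 = 19342813113834066795298816 vertices has degree 84; total edges = 84·2^84/2 = 812398150781030805402550272.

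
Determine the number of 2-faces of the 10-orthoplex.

Each 2-face is the convex hull of 3 vertices, one chosen as ±e_i from each of 3 distinct axes: 2^3·C(10,3) = 960.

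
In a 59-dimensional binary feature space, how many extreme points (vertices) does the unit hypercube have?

The 59-cube has 2^59 = 576460752303423488 vertices.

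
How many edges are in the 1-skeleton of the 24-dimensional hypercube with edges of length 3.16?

The 24-cube has n·2^(n-1) = 24·2^23 = 24·8388608 = 201326592 edges.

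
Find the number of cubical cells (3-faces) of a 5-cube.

Choose 3 of 5 axes to span the face (C(5,3) = 10 ways), then fix each of the remaining 2 coordinates at one of its two extreme values (2^2 = 4 ways): 10·4 = 40.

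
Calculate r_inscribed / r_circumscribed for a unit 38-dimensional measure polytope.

r_in = 1/2 (half the side); r_out = 1√38/2 (half the diagonal). Ratio = 1/√38 ≈ 0.162221.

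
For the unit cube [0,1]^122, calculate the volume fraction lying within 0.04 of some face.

1 - (1 - 2·0.04)^122 = 1 - 0.92^122 ≈ 0.999962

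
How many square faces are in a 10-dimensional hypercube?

An n-cube has C(n,k)·2^(n-k) k-faces. Here C(10,2)·2^8 = 45·256 = 11520.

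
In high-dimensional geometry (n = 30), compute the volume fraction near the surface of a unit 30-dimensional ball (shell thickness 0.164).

1 - (1-0.164)^30 ≈ 0.995364 ≈ 99.54%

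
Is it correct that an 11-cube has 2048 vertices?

True. The 11-cube has 2^11 = 2048 vertices.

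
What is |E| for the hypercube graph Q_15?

Each of the 2^15 = 32768 vertices has degree 15; total edges = 15·2^15/2 = 245760.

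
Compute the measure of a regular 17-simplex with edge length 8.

Volume = 8^17 · √(18/2^17) / 17! ≈ 0.0741895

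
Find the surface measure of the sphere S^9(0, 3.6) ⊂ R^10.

|∂B_10(3.6)| ≈ 2.58995e+06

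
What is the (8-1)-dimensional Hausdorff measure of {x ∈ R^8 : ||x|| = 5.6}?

S = n·V_n(r)/r = 8·V_8(5.6)/5.6 (volume-to-surface relation), giving 5.60782e+06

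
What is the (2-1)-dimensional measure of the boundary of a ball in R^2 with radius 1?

S = n·V_n(r)/r = 2·V_2(1)/1 (volume-to-surface relation), giving 2πr = 2π·1 ≈ 6.28319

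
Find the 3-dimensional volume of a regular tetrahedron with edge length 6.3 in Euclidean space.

Volume = (√2/12) · 6.3³ = 29.4683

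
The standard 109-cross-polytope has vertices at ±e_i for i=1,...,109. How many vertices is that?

Number of vertices = 2n = 218.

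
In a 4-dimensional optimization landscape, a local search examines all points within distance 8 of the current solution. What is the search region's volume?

V_4(8) = π^(4/2) · (8)^4 / Γ(4/2 + 1) = 2048·π^2 ≈ 20212.9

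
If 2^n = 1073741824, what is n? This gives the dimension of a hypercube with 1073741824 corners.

The n-cube has 2^n vertices, and 1073741824 = 2^30, so n = 30.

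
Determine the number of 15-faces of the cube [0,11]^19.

Number of 15-faces = C(19,15) · 2^(19-15) = 3876 · 16 = 62016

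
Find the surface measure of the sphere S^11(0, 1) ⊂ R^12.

S = n·V_n(r)/r = 12·V_12(1)/1 (volume-to-surface relation), giving π^6/60 ≈ 16.0232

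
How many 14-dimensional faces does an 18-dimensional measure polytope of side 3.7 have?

Number of 14-faces = C(18,14) · 2^(18-14) = 3060 · 16 = 48960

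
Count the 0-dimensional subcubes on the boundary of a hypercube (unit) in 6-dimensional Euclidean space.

Choose 0 of 6 axes to span the face (C(6,0) = 1 way), then fix each of the remaining 6 coordinates at one of its two extreme values (2^6 = 64 ways): 1·64 = 64.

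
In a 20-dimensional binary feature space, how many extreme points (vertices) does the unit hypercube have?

Each vertex is a binary string of length 20, so there are 2^20 = 1048576.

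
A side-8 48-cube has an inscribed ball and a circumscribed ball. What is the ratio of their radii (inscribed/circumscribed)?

Ratio = (s/2)/(s√48/2) = 48^(-1/2) ≈ 0.144338.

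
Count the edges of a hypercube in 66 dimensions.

An n-cube has n·2^(n-1) edges. With n = 66: 66·36893488147419103232 = 2434970217729660813312.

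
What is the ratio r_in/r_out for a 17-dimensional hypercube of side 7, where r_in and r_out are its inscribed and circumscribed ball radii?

r_in / r_out = (7/2) / (7√17/2) = 1/√17 ≈ 0.242536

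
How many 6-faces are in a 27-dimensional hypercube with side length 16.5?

f_6(27-cube) = (27 choose 6) · 2^21 = 620777963520.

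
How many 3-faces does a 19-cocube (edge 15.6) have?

Each 3-face is the convex hull of 4 vertices, one chosen as ±e_i from each of 4 distinct axes: 2^4·C(19,4) = 62016.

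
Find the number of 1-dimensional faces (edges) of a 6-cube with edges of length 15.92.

An n-cube has n·2^(n-1) edges. With n = 6: 6·32 = 192.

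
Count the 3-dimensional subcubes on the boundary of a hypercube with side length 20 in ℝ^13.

An n-cube has C(n,k)·2^(n-k) k-faces. Here C(13,3)·2^10 = 286·1024 = 292864.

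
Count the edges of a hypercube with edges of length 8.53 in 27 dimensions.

An n-cube has n·2^(n-1) edges. With n = 27: 27·67108864 = 1811939328.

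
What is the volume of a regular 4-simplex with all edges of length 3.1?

For a regular n-simplex with edge a, V = (a^n / n!)·√((n+1)/2^n). With a=3.1, n=4: V ≈ 2.1511.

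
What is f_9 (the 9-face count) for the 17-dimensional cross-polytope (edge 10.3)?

Each 9-face is the convex hull of 10 vertices, one chosen as ±e_i from each of 10 distinct axes: 2^10·C(17,10) = 19914752.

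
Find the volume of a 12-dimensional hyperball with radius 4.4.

V_12(4.4) = π^(12/2) · (4.4)^12 / Γ(12/2 + 1) ≈ 7.0307e+07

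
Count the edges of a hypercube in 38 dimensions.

An n-cube has n·2^(n-1) edges. With n = 38: 38·137438953472 = 5222680231936.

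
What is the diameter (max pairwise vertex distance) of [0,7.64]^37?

Diagonal = √37 · 7.64 ≈ 46.4723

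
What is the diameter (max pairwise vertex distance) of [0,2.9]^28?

d = √(2.9² + 2.9² + ... + 2.9²) [28 terms] = √(28·2.9²) = 2.9√28 ≈ 15.3454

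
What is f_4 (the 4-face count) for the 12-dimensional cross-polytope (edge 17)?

f_4(12-orthoplex) = 2^5 · (12 choose 5) = 25344.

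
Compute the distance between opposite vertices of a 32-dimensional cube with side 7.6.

d = √(7.6² + 7.6² + ... + 7.6²) [32 terms] = √(32·7.6²) = 7.6√32 ≈ 42.9921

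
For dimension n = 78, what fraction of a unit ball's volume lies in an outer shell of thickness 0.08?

1 - (1-0.08)^78 ≈ 0.998502 ≈ 99.85%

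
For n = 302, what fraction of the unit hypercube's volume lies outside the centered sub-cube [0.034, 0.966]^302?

Shell fraction = 1 - (1-0.068)^302 ≈ 0.9999999994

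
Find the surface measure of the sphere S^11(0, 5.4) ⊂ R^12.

S_12(5.4) = 2·π^(12/2)·(5.4)^11 / Γ(12/2) ≈ 1.82423e+09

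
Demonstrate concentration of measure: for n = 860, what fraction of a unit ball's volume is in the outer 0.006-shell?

1 - (1-0.006)^860 ≈ 0.994347 ≈ 99.43%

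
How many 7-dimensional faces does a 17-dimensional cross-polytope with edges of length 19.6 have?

Number of 7-faces = 2^(7+1) · C(17,7+1) = 256 · 24310 = 6223360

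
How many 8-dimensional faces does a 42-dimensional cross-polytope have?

f_8(42-orthoplex) = 2^9 · (42 choose 9) = 228296606720.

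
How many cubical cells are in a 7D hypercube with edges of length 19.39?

Choose 3 of 7 axes to span the face (C(7,3) = 35 ways), then fix each of the remaining 4 coordinates at one of its two extreme values (2^4 = 16 ways): 35·16 = 560.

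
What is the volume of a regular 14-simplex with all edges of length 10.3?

Volume = 10.3^14 · √(15/2^14) / 14! ≈ 52.4987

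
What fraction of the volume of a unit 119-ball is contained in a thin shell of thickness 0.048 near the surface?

1 - (1-0.048)^119 ≈ 0.997131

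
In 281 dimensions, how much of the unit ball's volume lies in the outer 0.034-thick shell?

1 - (1-0.034)^281 ≈ 0.99994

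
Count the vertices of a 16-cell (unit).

Number of vertices = 2n = 8.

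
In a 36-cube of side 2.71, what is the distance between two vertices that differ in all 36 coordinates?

||(2.71,2.71,...,2.71)|| = √(36)·2.71 = 16.26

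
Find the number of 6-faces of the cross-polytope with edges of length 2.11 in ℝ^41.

An n-cross-polytope has 2^(k+1)·C(n,k+1) k-faces. Here 2^7·C(41,7) = 128·22481940 = 2877688320.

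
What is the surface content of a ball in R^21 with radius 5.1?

S = n·V_n(r)/r = 21·V_21(5.1)/5.1 (volume-to-surface relation), giving 4.15117e+13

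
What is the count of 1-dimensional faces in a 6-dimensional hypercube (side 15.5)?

f_1(6-cube) = (6 choose 1) · 2^5 = 192.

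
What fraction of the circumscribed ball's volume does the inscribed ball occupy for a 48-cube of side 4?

Volume scales as r^n, and r_in/r_out = 1/√48, giving (1/√48)^48 ≈ 4.469e-41.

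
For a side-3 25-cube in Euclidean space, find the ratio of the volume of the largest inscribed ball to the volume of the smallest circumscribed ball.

Volume scales as r^n, and r_in/r_out = 1/√25, giving (1/√25)^25 ≈ 3.35544e-18.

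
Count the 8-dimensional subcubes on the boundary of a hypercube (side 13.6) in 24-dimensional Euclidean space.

An n-cube has C(n,k)·2^(n-k) k-faces. Here C(24,8)·2^16 = 735471·65536 = 48199827456.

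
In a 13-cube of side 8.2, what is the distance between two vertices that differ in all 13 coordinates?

d = √(8.2² + 8.2² + ... + 8.2²) [13 terms] = √(13·8.2²) = 8.2√13 ≈ 29.5655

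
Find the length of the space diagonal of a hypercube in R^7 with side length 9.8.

The space diagonal of an n-cube of side s is s√n. Here 9.8·√7 ≈ 25.9284.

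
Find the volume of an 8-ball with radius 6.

V_8(6) = π^(8/2) · (6)^8 / Γ(8/2 + 1) = 69984·π^4 ≈ 6.81708e+06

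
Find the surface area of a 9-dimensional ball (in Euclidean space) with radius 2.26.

S = n·V_n(r)/r = 9·V_9(2.26)/2.26 (volume-to-surface relation), giving 20203.5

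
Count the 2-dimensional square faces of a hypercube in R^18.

f_2(18-cube) = (18 choose 2) · 2^16 = 10027008.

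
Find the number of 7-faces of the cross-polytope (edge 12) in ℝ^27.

f_7(27-orthoplex) = 2^8 · (27 choose 8) = 568339200.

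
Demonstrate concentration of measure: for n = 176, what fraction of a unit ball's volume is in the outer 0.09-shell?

1 - (1-0.09)^176 ≈ 0.9999999382 ≈ 99.999994%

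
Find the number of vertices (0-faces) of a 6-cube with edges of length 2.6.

f_0(6-cube) = (6 choose 0) · 2^6 = 64.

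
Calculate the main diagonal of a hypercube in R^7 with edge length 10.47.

||(10.47,10.47,...,10.47)|| = √(7)·10.47 ≈ 27.701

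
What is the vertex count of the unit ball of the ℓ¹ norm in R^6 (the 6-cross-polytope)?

The vertices are ±e_1, ..., ±e_6, so there are 2·6 = 12.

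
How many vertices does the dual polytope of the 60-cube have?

The 60-dimensional cross-polytope has 2n = 2·60 = 120 vertices.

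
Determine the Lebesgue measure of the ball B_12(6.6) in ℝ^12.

V_12(6.6) = π^(12/2) · (6.6)^12 / Γ(12/2 + 1) ≈ 9.12208e+09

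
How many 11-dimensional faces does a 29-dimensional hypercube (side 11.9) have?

An n-cube has C(n,k)·2^(n-k) k-faces. Here C(29,11)·2^18 = 34597290·262144 = 9069471989760.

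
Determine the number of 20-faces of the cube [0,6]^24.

f_20(24-cube) = (24 choose 20) · 2^4 = 170016.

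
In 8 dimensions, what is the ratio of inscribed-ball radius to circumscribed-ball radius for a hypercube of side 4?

Ratio = (s/2)/(s√8/2) = 8^(-1/2) ≈ 0.353553.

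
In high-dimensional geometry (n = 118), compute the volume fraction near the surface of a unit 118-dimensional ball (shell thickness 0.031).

1 - (1-0.031)^118 ≈ 0.975666 ≈ 97.57%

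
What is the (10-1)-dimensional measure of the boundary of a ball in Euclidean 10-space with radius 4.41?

S = n·V_n(r)/r = 10·V_10(4.41)/4.41 (volume-to-surface relation), giving 1.60885e+07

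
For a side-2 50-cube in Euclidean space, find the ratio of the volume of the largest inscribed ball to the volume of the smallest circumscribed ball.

V_in/V_out = n^(-n/2) = 50^(-50/2) ≈ 3.35544e-43.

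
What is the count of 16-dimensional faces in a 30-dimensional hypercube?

An n-cube has C(n,k)·2^(n-k) k-faces. Here C(30,16)·2^14 = 145422675·16384 = 2382605107200.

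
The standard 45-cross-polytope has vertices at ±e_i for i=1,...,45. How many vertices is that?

The vertices are ±e_1, ..., ±e_45, so there are 2·45 = 90.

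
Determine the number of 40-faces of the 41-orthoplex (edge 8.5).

An n-cross-polytope has 2^(k+1)·C(n,k+1) k-faces. Here 2^41·C(41,41) = 2199023255552·1 = 2199023255552.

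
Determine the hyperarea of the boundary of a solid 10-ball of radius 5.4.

S = n·V_n(r)/r = 10·V_10(5.4)/5.4 (volume-to-surface relation), giving 9.95662e+07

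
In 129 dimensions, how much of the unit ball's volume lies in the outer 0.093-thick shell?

V(inner)/V(outer) = ((1-0.093)/1)^129 ≈ 3.399e-06, so the shell fraction is 0.9999966011.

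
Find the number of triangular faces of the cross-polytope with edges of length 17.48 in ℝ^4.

Number of 2-faces = 2^(2+1) · C(4,2+1) = 8 · 4 = 32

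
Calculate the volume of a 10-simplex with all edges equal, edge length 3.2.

V_10 = √(11) · 3.2^10 / (10! · 2^(10/2)) ≈ 0.00321576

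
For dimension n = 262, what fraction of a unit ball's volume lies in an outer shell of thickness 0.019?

1 - (1-0.019)^262 ≈ 0.993434 ≈ 99.34%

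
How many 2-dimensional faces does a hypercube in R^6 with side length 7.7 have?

An n-cube has C(n,k)·2^(n-k) k-faces. Here C(6,2)·2^4 = 15·16 = 240.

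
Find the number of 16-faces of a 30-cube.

f_16(30-cube) = (30 choose 16) · 2^14 = 2382605107200.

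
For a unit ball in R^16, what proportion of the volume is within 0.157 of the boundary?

1 - (1-0.157)^16 ≈ 0.934951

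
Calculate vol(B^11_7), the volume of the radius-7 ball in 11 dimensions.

Volume = π^{11/2}·(7)^11/Γ(13/2) = 18078415936·π^5/1485 ≈ 3.72549e+09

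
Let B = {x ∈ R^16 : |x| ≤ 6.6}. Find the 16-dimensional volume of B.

The n-ball volume is π^(n/2)·r^n/Γ(n/2+1). With n=16, r=6.6: V ≈ 3.05057e+12.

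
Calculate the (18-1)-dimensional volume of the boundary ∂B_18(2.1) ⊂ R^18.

|∂B_18(2.1)| ≈ 444208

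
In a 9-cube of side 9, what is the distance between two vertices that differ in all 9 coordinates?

d = √(9² + 9² + ... + 9²) [9 terms] = √(9·9²) = 9√9 = 27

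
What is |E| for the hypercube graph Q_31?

The 31-cube has n·2^(n-1) = 31·2^30 = 31·1073741824 = 33285996544 edges.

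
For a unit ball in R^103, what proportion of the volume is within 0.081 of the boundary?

V(inner)/V(outer) = ((1-0.081)/1)^103 ≈ 0.0001665, so the shell fraction is 0.999833.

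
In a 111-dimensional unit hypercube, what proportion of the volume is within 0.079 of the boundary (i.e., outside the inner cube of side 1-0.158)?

1 - (1 - 2·0.079)^111 = 1 - 0.842^111 ≈ 0.9999999949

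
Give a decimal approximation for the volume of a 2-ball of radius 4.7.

V_2(4.7) = π^(2/2) · (4.7)^2 / Γ(2/2 + 1) ≈ 69.3978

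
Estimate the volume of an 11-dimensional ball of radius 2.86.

V_11(2.86) = π^(11/2) · (2.86)^11 / Γ(11/2 + 1) ≈ 197302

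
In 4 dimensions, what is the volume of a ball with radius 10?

Volume = π^{4/2}·(10)^4/Γ(3) = 5000·π^2 ≈ 49348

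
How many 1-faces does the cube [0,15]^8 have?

The 8-cube has n·2^(n-1) = 8·2^7 = 8·128 = 1024 edges.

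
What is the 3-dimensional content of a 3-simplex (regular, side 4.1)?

Volume = (√2/12) · 4.1³ = 8.12242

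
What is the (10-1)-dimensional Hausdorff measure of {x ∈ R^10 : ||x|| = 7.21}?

S_10(7.21) = 2·π^(10/2)·(7.21)^9 / Γ(10/2) ≈ 1.34272e+09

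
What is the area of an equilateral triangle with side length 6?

Area = (√3/4) · 6² = 15.5885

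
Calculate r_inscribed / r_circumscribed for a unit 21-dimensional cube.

r_in = 1/2 (half the side); r_out = 1√21/2 (half the diagonal). Ratio = 1/√21 ≈ 0.218218.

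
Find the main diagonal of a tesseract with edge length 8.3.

||(8.3,8.3,...,8.3)|| = √(4)·8.3 = 16.6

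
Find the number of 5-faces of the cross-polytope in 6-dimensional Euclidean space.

f_5(6-orthoplex) = 2^6 · (6 choose 6) = 64.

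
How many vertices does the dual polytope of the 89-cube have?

The vertices are ±e_1, ..., ±e_89, so there are 2·89 = 178.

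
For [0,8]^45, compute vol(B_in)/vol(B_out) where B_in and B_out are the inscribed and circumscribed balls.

V_in / V_out = (r_in/r_out)^45 = (1/√45)^45 = 45^(-45/2) ≈ 6.34919e-38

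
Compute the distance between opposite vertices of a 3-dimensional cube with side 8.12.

d = √(8.12² + 8.12² + ... + 8.12²) [3 terms] = √(3·8.12²) = 8.12√3 ≈ 14.0643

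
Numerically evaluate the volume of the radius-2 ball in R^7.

V_7(2) = π^(7/2) · (2)^7 / Γ(7/2 + 1) = 2048·π^3/105 ≈ 604.77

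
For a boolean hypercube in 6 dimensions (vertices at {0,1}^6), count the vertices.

Number of vertices = 2^6 = 64.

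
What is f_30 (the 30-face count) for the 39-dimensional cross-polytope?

f_30(39-orthoplex) = 2^31 · (39 choose 31) = 132121242793672704.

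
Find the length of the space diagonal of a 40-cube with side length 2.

The space diagonal of an n-cube of side s is s√n. Here 2·√40 ≈ 12.6491.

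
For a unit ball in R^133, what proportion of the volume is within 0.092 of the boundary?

Shell fraction = 1 - (1-0.092)^133 ≈ 0.9999973367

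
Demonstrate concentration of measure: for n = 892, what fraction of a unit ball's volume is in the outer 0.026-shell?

1 - (1-0.026)^892 ≈ 1 - 6.231e-11 ≈ (100 - 6.23e-09)%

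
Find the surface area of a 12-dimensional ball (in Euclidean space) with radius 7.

S_12(7) = 2·π^(12/2)·(7)^11 / Γ(12/2) = 1977326743·π^6/60 ≈ 3.1683e+10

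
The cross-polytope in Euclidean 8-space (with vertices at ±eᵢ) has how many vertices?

Number of vertices = 2n = 16.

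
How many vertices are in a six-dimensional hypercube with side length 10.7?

Choose 0 of 6 axes to span the face (C(6,0) = 1 way), then fix each of the remaining 6 coordinates at one of its two extreme values (2^6 = 64 ways): 1·64 = 64.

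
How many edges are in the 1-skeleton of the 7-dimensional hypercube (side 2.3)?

Number of 1-faces = C(7,1)·2^(7-1) = 7·64 = 448.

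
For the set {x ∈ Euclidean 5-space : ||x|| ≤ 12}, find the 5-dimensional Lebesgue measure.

Volume = π^{5/2}·(12)^5/Γ(7/2) = 663552·π^2/5 ≈ 1.3098e+06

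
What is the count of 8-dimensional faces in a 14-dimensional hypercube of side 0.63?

f_8(14-cube) = (14 choose 8) · 2^6 = 192192.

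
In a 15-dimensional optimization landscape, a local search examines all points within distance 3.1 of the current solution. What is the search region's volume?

The n-ball volume is π^(n/2)·r^n/Γ(n/2+1). With n=15, r=3.1: V ≈ 8.95067e+06.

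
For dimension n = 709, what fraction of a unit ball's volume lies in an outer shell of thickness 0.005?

1 - (1-0.005)^709 ≈ 0.971387 ≈ 97.14%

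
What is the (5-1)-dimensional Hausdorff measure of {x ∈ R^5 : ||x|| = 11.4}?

S = n·V_n(r)/r = 5·V_5(11.4)/11.4 (volume-to-surface relation), giving 444516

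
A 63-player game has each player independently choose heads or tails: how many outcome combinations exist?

The 63-cube has 2^63 = 9223372036854775808 vertices.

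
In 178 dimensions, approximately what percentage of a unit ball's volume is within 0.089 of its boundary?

1 - (1-0.089)^178 ≈ 0.9999999377 ≈ 99.999994%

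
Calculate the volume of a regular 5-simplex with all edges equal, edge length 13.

Volume = 13^5 · √(6/2^5) / 5! ≈ 1339.79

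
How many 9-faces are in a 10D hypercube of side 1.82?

f_9(10-cube) = (10 choose 9) · 2^1 = 20.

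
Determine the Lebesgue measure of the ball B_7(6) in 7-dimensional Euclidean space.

V = 1492992·π^3/35 ≈ 1.32263e+06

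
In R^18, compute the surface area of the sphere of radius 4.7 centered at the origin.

S = n·V_n(r)/r = 18·V_18(4.7)/4.7 (volume-to-surface relation), giving 3.94023e+11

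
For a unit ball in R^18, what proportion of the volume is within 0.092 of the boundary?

V(inner)/V(outer) = ((1-0.092)/1)^18 ≈ 0.176, so the shell fraction is 0.823987.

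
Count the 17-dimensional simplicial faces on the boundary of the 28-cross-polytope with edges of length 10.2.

Number of 17-faces = 2^(17+1) · C(28,17+1) = 262144 · 13123110 = 3440144547840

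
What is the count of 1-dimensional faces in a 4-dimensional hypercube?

Choose 1 of 4 axes to span the face (C(4,1) = 4 ways), then fix each of the remaining 3 coordinates at one of its two extreme values (2^3 = 8 ways): 4·8 = 32.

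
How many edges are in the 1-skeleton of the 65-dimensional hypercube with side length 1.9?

Each of the 2^65 = 36893488147419103232 vertices has degree 65; total edges = 65·2^65/2 = 1199038364791120855040.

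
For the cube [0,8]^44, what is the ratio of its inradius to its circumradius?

r_in / r_out = (8/2) / (8√44/2) = 1/√44 ≈ 0.150756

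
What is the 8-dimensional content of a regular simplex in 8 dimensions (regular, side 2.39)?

V = (2.39^8 / 8!) · √((8+1) / 2^8) ≈ 0.00495067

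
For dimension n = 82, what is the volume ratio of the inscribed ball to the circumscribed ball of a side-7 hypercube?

V_in / V_out = (r_in/r_out)^82 = (1/√82)^82 = 82^(-82/2) ≈ 3.4169e-79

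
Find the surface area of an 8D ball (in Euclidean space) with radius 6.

S_8(6) = 2·π^(8/2)·(6)^7 / Γ(8/2) = 93312·π^4 ≈ 9.08944e+06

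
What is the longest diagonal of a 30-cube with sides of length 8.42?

The space diagonal of an n-cube of side s is s√n. Here 8.42·√30 ≈ 46.1182.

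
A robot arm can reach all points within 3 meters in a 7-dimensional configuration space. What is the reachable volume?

V = 11664·π^3/35 ≈ 10333.1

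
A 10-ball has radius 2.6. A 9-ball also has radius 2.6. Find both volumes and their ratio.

V_10(2.6) ≈ 35999.9. V_9(2.6) ≈ 17909.3. Ratio V_10/V_9 ≈ 2.01.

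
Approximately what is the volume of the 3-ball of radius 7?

The n-ball volume is π^(n/2)·r^n/Γ(n/2+1). With n=3, r=7: V = 1372·π/3 ≈ 1436.76.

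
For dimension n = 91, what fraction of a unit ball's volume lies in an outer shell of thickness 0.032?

1 - (1-0.032)^91 ≈ 0.948161 ≈ 94.82%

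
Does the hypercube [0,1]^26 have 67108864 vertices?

True. The 26-cube has 2^26 = 67108864 vertices.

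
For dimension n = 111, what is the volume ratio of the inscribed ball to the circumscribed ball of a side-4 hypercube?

The radii are 4/2 and 4√111/2, so the volume ratio is (1/√111)^111 = 111^{-111/2} ≈ 3.05193e-114.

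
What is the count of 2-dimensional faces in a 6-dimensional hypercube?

Number of 2-faces = C(6,2) · 2^(6-2) = 15 · 16 = 240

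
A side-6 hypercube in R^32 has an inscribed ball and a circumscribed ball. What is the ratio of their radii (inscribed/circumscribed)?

For an n-cube of any side s, the inradius is s/2 and the circumradius is s√n/2, so the ratio is 1/√32 ≈ 0.176777.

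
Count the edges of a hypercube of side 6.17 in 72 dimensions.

Number of 1-faces = C(72,1)·2^(72-1) = 72·2361183241434822606848 = 170005193383307227693056.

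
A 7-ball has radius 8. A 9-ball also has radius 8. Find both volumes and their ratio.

V_7(8) ≈ 9.90855e+06. V_9(8) ≈ 4.42718e+08. Ratio V_7/V_9 ≈ 0.02238.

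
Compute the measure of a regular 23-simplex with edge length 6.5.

V = (6.5^23 / 23!) · √((23+1) / 2^23) ≈ 3.25667e-07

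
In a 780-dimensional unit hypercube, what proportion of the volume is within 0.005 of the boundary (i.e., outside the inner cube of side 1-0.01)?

1 - (1 - 2·0.005)^780 = 1 - 0.99^780 ≈ 0.999606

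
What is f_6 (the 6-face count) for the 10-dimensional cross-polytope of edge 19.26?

Each 6-face is the convex hull of 7 vertices, one chosen as ±e_i from each of 7 distinct axes: 2^7·C(10,7) = 15360.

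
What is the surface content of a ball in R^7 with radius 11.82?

S = n·V_n(r)/r = 7·V_7(11.82)/11.82 (volume-to-surface relation), giving 9.01952e+07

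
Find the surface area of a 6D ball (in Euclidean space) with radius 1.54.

S_6(1.54) = 2·π^(6/2)·(1.54)^5 / Γ(6/2) ≈ 268.567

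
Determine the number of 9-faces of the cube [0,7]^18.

An n-cube has C(n,k)·2^(n-k) k-faces. Here C(18,9)·2^9 = 48620·512 = 24893440.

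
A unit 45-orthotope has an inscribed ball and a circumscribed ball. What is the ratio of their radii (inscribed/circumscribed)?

Ratio = (s/2)/(s√45/2) = 45^(-1/2) ≈ 0.149071.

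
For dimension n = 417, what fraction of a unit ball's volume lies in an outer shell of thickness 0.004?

1 - (1-0.004)^417 ≈ 0.812006 ≈ 81.20%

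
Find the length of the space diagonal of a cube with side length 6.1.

d = √(6.1² + 6.1² + ... + 6.1²) [3 terms] = √(3·6.1²) = 6.1√3 ≈ 10.5655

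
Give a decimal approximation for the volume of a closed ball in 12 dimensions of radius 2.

V_12(2) = π^(12/2) · (2)^12 / Γ(12/2 + 1) = 256·π^6/45 ≈ 5469.24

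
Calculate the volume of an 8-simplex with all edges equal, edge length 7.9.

V_8 = √(9) · 7.9^8 / (8! · 2^(8/2)) ≈ 70.5501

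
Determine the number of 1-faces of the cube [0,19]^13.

Number of 1-faces = C(13,1) · 2^(13-1) = 13 · 4096 = 53248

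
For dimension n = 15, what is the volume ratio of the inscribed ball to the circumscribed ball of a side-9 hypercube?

The radii are 9/2 and 9√15/2, so the volume ratio is (1/√15)^15 = 15^{-15/2} ≈ 1.51118e-09.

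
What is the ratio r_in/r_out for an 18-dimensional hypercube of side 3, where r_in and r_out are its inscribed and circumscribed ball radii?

r_in / r_out = (3/2) / (3√18/2) = 1/√18 ≈ 0.235702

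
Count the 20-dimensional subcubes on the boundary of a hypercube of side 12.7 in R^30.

Choose 20 of 30 axes to span the face (C(30,20) = 30045015 ways), then fix each of the remaining 10 coordinates at one of its two extreme values (2^10 = 1024 ways): 30045015·1024 = 30766095360.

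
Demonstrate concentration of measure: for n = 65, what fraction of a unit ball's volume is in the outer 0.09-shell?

1 - (1-0.09)^65 ≈ 0.997824 ≈ 99.78%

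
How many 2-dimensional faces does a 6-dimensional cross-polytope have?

Each 2-face is the convex hull of 3 vertices, one chosen as ±e_i from each of 3 distinct axes: 2^3·C(6,3) = 160.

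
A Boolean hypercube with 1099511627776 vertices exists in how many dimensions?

Since 2^n = 1099511627776, we have n = 40.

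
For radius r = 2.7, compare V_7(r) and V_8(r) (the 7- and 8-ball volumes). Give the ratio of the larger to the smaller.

V_7(2.7) ≈ 4942.27, V_8(2.7) ≈ 11463. The 8-ball is larger by a factor of 2.319.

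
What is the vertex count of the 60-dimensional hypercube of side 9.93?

The 60-cube has 2^60 = 1152921504606846976 vertices.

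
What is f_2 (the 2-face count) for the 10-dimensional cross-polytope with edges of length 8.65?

Each 2-face is the convex hull of 3 vertices, one chosen as ±e_i from each of 3 distinct axes: 2^3·C(10,3) = 960.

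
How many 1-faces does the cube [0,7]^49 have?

Number of 1-faces = C(49,1)·2^(49-1) = 49·281474976710656 = 13792273858822144.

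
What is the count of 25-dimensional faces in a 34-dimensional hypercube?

Number of 25-faces = C(34,25) · 2^(34-25) = 52451256 · 512 = 26855043072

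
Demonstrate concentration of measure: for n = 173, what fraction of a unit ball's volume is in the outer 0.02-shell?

1 - (1-0.02)^173 ≈ 0.969653 ≈ 96.97%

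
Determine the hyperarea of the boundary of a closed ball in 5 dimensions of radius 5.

|∂B_5(5)| = 5000·π^2/3 ≈ 16449.3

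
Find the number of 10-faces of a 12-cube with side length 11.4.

Choose 10 of 12 axes to span the face (C(12,10) = 66 ways), then fix each of the remaining 2 coordinates at one of its two extreme values (2^2 = 4 ways): 66·4 = 264.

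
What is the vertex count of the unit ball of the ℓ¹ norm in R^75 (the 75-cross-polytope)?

The 75-dimensional cross-polytope has 2n = 2·75 = 150 vertices.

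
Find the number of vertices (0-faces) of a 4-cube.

Number of 0-faces = C(4,0) · 2^(4-0) = 1 · 16 = 16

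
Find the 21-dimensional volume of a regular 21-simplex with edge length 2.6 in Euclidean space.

V = (2.6^21 / 21!) · √((21+1) / 2^21) ≈ 3.28468e-14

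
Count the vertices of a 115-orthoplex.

Number of vertices = 2n = 230.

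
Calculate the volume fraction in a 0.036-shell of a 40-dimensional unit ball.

1 - (1-0.036)^40 ≈ 0.769282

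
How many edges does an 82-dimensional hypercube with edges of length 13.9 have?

Number of 1-faces = C(82,1)·2^(82-1) = 82·2417851639229258349412352 = 198263834416799184651812864.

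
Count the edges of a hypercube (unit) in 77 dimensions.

Number of 1-faces = C(77,1)·2^(77-1) = 77·75557863725914323419136 = 5817955506895402903273472.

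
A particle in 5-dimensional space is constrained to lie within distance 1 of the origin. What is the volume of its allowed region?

V = 8·π^2/15 ≈ 5.26379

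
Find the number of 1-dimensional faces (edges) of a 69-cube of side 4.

Number of 1-faces = C(69,1)·2^(69-1) = 69·295147905179352825856 = 20365205457375344984064.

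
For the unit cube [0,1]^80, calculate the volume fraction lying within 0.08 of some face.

The inner cube has side 1-2·0.08 = 0.84 and volume (0.84)^80 ≈ 8.757e-07, so the shell holds 0.9999991243 of the volume.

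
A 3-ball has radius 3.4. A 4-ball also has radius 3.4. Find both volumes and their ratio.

V_3(3.4) ≈ 164.636. V_4(3.4) ≈ 659.455. Ratio V_3/V_4 ≈ 0.2497.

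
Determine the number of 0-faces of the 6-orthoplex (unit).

Number of 0-faces = 2^(0+1) · C(6,0+1) = 2 · 6 = 12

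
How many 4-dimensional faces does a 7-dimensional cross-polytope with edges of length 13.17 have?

f_4(7-orthoplex) = 2^5 · (7 choose 5) = 672.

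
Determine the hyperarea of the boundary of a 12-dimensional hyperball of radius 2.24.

The surface area of an n-ball is 2π^(n/2) r^(n-1) / Γ(n/2). For n=12, r=2.24: 114150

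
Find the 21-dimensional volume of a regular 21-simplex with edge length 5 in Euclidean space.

V = (5^21 / 21!) · √((21+1) / 2^21) ≈ 3.02289e-08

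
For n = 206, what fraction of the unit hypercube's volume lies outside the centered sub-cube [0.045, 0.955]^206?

The inner cube has side 1-2·0.045 = 0.91 and volume (0.91)^206 ≈ 3.652e-09, so the shell holds 0.9999999963 of the volume.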